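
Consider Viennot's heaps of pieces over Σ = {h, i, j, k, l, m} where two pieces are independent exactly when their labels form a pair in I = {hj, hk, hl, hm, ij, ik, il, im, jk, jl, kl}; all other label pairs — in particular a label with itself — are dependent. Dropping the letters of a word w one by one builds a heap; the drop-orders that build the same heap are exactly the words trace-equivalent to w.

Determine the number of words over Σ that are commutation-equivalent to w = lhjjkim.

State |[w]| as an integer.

#0=l has no predecessor
#1=h has no predecessor
#2=j has no predecessor
#3=j depends on [2:j]
#4=k has no predecessor
#5=i depends on [1:h]
#6=m depends on [0:l, 3:j, 4:k]
sources: [0:l, 1:h, 2:j, 4:k]
N(rest) = Σ N(rest − s) over sources s of rest; N(one piece) = 1:
  size 1 → [5]=1  [6]=1
  size 2 → [0,6]=1  [1,5]=1  [3,6]=1  [4,6]=1  [5,6]=2
  size 3 → [0,3,6]=2  [0,4,6]=2  [0,5,6]=3  [1,5,6]=3  [2,3,6]=1  [3,4,6]=2  [3,5,6]=3  [4,5,6]=3
  size 4 → [0,1,5,6]=6  [0,2,3,6]=3  [0,3,4,6]=6  [0,3,5,6]=8  [0,4,5,6]=8  [1,3,5,6]=6  [1,4,5,6]=6  [2,3,4,6]=3  [2,3,5,6]=4  [3,4,5,6]=8
  size 5 → [0,1,3,5,6]=20  [0,1,4,5,6]=20  [0,2,3,4,6]=12  [0,2,3,5,6]=15  [0,3,4,5,6]=30  [1,2,3,5,6]=10  [1,3,4,5,6]=20  [2,3,4,5,6]=15
  first=0(l) contributes 45
  first=1(h) contributes 72
  first=2(j) contributes 90
  first=4(k) contributes 45
|[w]| = 252

252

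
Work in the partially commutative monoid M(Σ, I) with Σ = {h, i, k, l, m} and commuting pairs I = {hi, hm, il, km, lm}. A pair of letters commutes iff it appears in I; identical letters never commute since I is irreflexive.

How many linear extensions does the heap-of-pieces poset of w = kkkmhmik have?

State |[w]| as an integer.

25

piece 0:k — minimal
piece 1:k rests on {0:k}
piece 2:k rests on {1:k}
piece 3:m — minimal
piece 4:h rests on {2:k}
piece 5:m rests on {3:m}
piece 6:i rests on {2:k, 5:m}
piece 7:k rests on {4:h, 6:i}
minimal pieces: {0:k, 3:m}
ways to finish when only these pieces remain (= sum over removing one remaining piece with nothing left below it):
  1 left: {7}→1
  2 left: {4,7}→1  {6,7}→1
  3 left: {4,6,7}→2  {5,6,7}→1
  4 left: {2,4,6,7}→2  {3,5,6,7}→1  {4,5,6,7}→3
  5 left: {1,2,4,6,7}→2  {2,4,5,6,7}→5  {3,4,5,6,7}→4
  6 left: {0,1,2,4,6,7}→2  {1,2,4,5,6,7}→7  {2,3,4,5,6,7}→9
  placing 0:k first → 16 extensions
  placing 3:m first → 9 extensions
total linear extensions = 25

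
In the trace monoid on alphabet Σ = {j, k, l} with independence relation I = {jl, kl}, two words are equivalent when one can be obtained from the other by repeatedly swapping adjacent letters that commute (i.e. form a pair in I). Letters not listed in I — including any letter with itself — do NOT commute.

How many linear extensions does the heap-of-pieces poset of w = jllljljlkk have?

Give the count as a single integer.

#0=j has no predecessor
#1=l has no predecessor
#2=l depends on [1:l]
#3=l depends on [2:l]
#4=j depends on [0:j]
#5=l depends on [3:l]
#6=j depends on [4:j]
#7=l depends on [5:l]
#8=k depends on [6:j]
#9=k depends on [8:k]
sources: [0:j, 1:l]
N(rest) = Σ N(rest − s) over sources s of rest; N(one piece) = 1:
  size 1 → [7]=1  [9]=1
  size 2 → [5,7]=1  [7,9]=2  [8,9]=1
  size 3 → [3,5,7]=1  [5,7,9]=3  [6,8,9]=1  [7,8,9]=3
  size 4 → [2,3,5,7]=1  [3,5,7,9]=4  [4,6,8,9]=1  [5,7,8,9]=6  [6,7,8,9]=4
  size 5 → [0,4,6,8,9]=1  [1,2,3,5,7]=1  [2,3,5,7,9]=5  [3,5,7,8,9]=10  [4,6,7,8,9]=5  [5,6,7,8,9]=10
  size 6 → [0,4,6,7,8,9]=6  [1,2,3,5,7,9]=6  [2,3,5,7,8,9]=15  [3,5,6,7,8,9]=20  [4,5,6,7,8,9]=15
  size 7 → [0,4,5,6,7,8,9]=21  [1,2,3,5,7,8,9]=21  [2,3,5,6,7,8,9]=35  [3,4,5,6,7,8,9]=35
  size 8 → [0,3,4,5,6,7,8,9]=56  [1,2,3,5,6,7,8,9]=56  [2,3,4,5,6,7,8,9]=70
  first=0(j) contributes 126
  first=1(l) contributes 126
|[w]| = 252

252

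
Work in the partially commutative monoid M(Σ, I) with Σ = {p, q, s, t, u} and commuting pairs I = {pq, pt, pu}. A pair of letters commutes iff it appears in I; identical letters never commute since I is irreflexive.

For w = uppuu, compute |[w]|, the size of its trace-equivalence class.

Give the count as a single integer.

drop 0:u onto floor
drop 1:p onto floor
drop 2:p onto {1:p}
drop 3:u onto {0:u}
drop 4:u onto {3:u}
ground layer = {0:u, 1:p}
drop-orders for the pieces not yet dropped (sum over which currently-grounded one goes next):
  1 to go: {2} 1  {4} 1
  2 to go: {1,2} 1  {2,4} 2  {3,4} 1
  3 to go: {0,3,4} 1  {1,2,4} 3  {2,3,4} 3
  if 0:u drops first: 6 orders
  if 1:p drops first: 4 orders
heap linearizations: 10

10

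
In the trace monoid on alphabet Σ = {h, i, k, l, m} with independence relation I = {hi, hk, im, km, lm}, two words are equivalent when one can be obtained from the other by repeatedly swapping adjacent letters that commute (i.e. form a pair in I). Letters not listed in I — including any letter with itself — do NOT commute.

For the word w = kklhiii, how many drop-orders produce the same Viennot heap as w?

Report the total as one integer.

piece 0:k — minimal
piece 1:k rests on {0:k}
piece 2:l rests on {1:k}
piece 3:h rests on {2:l}
piece 4:i rests on {2:l}
piece 5:i rests on {4:i}
piece 6:i rests on {5:i}
minimal pieces: {0:k}
ways to finish when only these pieces remain (= sum over removing one remaining piece with nothing left below it):
  1 left: {3}→1  {6}→1
  2 left: {3,6}→2  {5,6}→1
  3 left: {3,5,6}→3  {4,5,6}→1
  4 left: {3,4,5,6}→4
  5 left: {2,3,4,5,6}→4
  placing 0:k first → 4 extensions

4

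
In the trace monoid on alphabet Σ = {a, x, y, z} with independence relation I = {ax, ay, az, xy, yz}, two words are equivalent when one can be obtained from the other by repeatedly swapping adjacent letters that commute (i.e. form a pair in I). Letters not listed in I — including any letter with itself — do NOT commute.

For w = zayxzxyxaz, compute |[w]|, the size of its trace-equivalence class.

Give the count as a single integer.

1260

0(z) covers ∅
1(a) covers ∅
2(y) covers ∅
3(x) covers 0:z
4(z) covers 3:x
5(x) covers 4:z
6(y) covers 2:y
7(x) covers 5:x
8(a) covers 1:a
9(z) covers 7:x
floor of heap: 0:z, 1:a, 2:y
completions by unplaced set U, small U first (add the entries for U minus each lowest piece of U):
  |U|=1: {6}:1  {8}:1  {9}:1
  |U|=2: {1,8}:1  {2,6}:1  {6,8}:2  {6,9}:2  {7,9}:1  {8,9}:2
  |U|=3: {1,6,8}:3  {1,8,9}:3  {2,6,8}:3  {2,6,9}:3  {5,7,9}:1  {6,7,9}:3  {6,8,9}:6  {7,8,9}:3
  |U|=4: {1,2,6,8}:6  {1,6,8,9}:12  {1,7,8,9}:6  {2,6,7,9}:6  {2,6,8,9}:12  {4,5,7,9}:1  {5,6,7,9}:4  {5,7,8,9}:4  {6,7,8,9}:12
  |U|=5: {1,2,6,8,9}:30  {1,5,7,8,9}:10  {1,6,7,8,9}:30  {2,5,6,7,9}:10  {2,6,7,8,9}:30  {3,4,5,7,9}:1  {4,5,6,7,9}:5  {4,5,7,8,9}:5  {5,6,7,8,9}:20
  |U|=6: {0,3,4,5,7,9}:1  {1,2,6,7,8,9}:90  {1,4,5,7,8,9}:15  {1,5,6,7,8,9}:60  {2,4,5,6,7,9}:15  {2,5,6,7,8,9}:60  {3,4,5,6,7,9}:6  {3,4,5,7,8,9}:6  {4,5,6,7,8,9}:30
  |U|=7: {0,3,4,5,6,7,9}:7  {0,3,4,5,7,8,9}:7  {1,2,5,6,7,8,9}:210  {1,3,4,5,7,8,9}:21  {1,4,5,6,7,8,9}:105  {2,3,4,5,6,7,9}:21  {2,4,5,6,7,8,9}:105  {3,4,5,6,7,8,9}:42
  |U|=8: {0,1,3,4,5,7,8,9}:28  {0,2,3,4,5,6,7,9}:28  {0,3,4,5,6,7,8,9}:56  {1,2,4,5,6,7,8,9}:420  {1,3,4,5,6,7,8,9}:168  {2,3,4,5,6,7,8,9}:168
  start at 0(z): 756
  start at 1(a): 252
  start at 2(y): 252
sum over floor = 1260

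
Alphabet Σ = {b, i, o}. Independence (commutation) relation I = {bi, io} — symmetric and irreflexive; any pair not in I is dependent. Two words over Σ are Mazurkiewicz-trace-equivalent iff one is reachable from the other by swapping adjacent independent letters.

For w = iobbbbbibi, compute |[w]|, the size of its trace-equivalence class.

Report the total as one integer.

120

piece 0:i — minimal
piece 1:o — minimal
piece 2:b rests on {1:o}
piece 3:b rests on {2:b}
piece 4:b rests on {3:b}
piece 5:b rests on {4:b}
piece 6:b rests on {5:b}
piece 7:i rests on {0:i}
piece 8:b rests on {6:b}
piece 9:i rests on {7:i}
minimal pieces: {0:i, 1:o}
ways to finish when only these pieces remain (= sum over removing one remaining piece with nothing left below it):
  1 left: {8}→1  {9}→1
  2 left: {6,8}→1  {7,9}→1  {8,9}→2
  3 left: {0,7,9}→1  {5,6,8}→1  {6,8,9}→3  {7,8,9}→3
  4 left: {0,7,8,9}→4  {4,5,6,8}→1  {5,6,8,9}→4  {6,7,8,9}→6
  5 left: {0,6,7,8,9}→10  {3,4,5,6,8}→1  {4,5,6,8,9}→5  {5,6,7,8,9}→10
  6 left: {0,5,6,7,8,9}→20  {2,3,4,5,6,8}→1  {3,4,5,6,8,9}→6  {4,5,6,7,8,9}→15
  7 left: {0,4,5,6,7,8,9}→35  {1,2,3,4,5,6,8}→1  {2,3,4,5,6,8,9}→7  {3,4,5,6,7,8,9}→21
  8 left: {0,3,4,5,6,7,8,9}→56  {1,2,3,4,5,6,8,9}→8  {2,3,4,5,6,7,8,9}→28
  placing 0:i first → 36 extensions
  placing 1:o first → 84 extensions
total linear extensions = 120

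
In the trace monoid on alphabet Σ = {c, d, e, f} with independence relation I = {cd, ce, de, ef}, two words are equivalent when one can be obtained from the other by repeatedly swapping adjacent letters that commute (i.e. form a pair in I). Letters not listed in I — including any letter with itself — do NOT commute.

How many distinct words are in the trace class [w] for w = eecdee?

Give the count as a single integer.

#0=e has no predecessor
#1=e depends on [0:e]
#2=c has no predecessor
#3=d has no predecessor
#4=e depends on [1:e]
#5=e depends on [4:e]
sources: [0:e, 2:c, 3:d]
N(rest) = Σ N(rest − s) over sources s of rest; N(one piece) = 1:
  size 1 → [2]=1  [3]=1  [5]=1
  size 2 → [2,3]=2  [2,5]=2  [3,5]=2  [4,5]=1
  size 3 → [1,4,5]=1  [2,3,5]=6  [2,4,5]=3  [3,4,5]=3
  size 4 → [0,1,4,5]=1  [1,2,4,5]=4  [1,3,4,5]=4  [2,3,4,5]=12
  first=0(e) contributes 20
  first=2(c) contributes 5
  first=3(d) contributes 5
|[w]| = 30

30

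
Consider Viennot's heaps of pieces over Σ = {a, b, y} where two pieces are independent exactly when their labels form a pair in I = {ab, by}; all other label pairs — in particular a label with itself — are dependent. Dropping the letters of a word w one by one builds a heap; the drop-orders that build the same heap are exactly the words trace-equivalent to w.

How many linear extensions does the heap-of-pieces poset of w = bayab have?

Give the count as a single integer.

10

drop 0:b onto floor
drop 1:a onto floor
drop 2:y onto {1:a}
drop 3:a onto {2:y}
drop 4:b onto {0:b}
ground layer = {0:b, 1:a}
drop-orders for the pieces not yet dropped (sum over which currently-grounded one goes next):
  1 to go: {3} 1  {4} 1
  2 to go: {0,4} 1  {2,3} 1  {3,4} 2
  3 to go: {0,3,4} 3  {1,2,3} 1  {2,3,4} 3
  if 0:b drops first: 4 orders
  if 1:a drops first: 6 orders
heap linearizations: 10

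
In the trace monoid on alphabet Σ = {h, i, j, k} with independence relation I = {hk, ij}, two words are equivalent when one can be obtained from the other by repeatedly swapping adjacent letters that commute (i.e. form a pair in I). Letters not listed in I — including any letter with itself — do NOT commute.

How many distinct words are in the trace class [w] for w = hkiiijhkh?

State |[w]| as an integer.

#0=h has no predecessor
#1=k has no predecessor
#2=i depends on [0:h, 1:k]
#3=i depends on [2:i]
#4=i depends on [3:i]
#5=j depends on [0:h, 1:k]
#6=h depends on [4:i, 5:j]
#7=k depends on [4:i, 5:j]
#8=h depends on [6:h]
sources: [0:h, 1:k]
N(rest) = Σ N(rest − s) over sources s of rest; N(one piece) = 1:
  size 1 → [7]=1  [8]=1
  size 2 → [6,8]=1  [7,8]=2
  size 3 → [6,7,8]=3
  size 4 → [4,6,7,8]=3  [5,6,7,8]=3
  size 5 → [3,4,6,7,8]=3  [4,5,6,7,8]=6
  size 6 → [2,3,4,6,7,8]=3  [3,4,5,6,7,8]=9
  size 7 → [2,3,4,5,6,7,8]=12
  first=0(h) contributes 12
  first=1(k) contributes 12
|[w]| = 24

24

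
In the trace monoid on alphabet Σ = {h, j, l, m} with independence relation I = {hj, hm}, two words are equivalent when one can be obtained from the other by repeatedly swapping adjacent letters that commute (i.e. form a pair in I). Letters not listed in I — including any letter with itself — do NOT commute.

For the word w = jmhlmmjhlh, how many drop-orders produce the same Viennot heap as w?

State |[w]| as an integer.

#0=j has no predecessor
#1=m depends on [0:j]
#2=h has no predecessor
#3=l depends on [1:m, 2:h]
#4=m depends on [3:l]
#5=m depends on [4:m]
#6=j depends on [5:m]
#7=h depends on [3:l]
#8=l depends on [6:j, 7:h]
#9=h depends on [8:l]
sources: [0:j, 2:h]
N(rest) = Σ N(rest − s) over sources s of rest; N(one piece) = 1:
  size 1 → [9]=1
  size 2 → [8,9]=1
  size 3 → [6,8,9]=1  [7,8,9]=1
  size 4 → [5,6,8,9]=1  [6,7,8,9]=2
  size 5 → [4,5,6,8,9]=1  [5,6,7,8,9]=3
  size 6 → [4,5,6,7,8,9]=4
  size 7 → [3,4,5,6,7,8,9]=4
  size 8 → [1,3,4,5,6,7,8,9]=4  [2,3,4,5,6,7,8,9]=4
  first=0(j) contributes 8
  first=2(h) contributes 4
|[w]| = 12

12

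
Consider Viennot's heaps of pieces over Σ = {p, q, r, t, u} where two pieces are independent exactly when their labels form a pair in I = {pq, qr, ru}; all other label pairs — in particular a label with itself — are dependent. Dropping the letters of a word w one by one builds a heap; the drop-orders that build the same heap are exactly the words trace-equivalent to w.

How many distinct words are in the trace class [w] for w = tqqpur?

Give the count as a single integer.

9

#0=t has no predecessor
#1=q depends on [0:t]
#2=q depends on [1:q]
#3=p depends on [0:t]
#4=u depends on [2:q, 3:p]
#5=r depends on [3:p]
sources: [0:t]
N(rest) = Σ N(rest − s) over sources s of rest; N(one piece) = 1:
  size 1 → [4]=1  [5]=1
  size 2 → [2,4]=1  [4,5]=2
  size 3 → [1,2,4]=1  [2,4,5]=3  [3,4,5]=2
  size 4 → [1,2,4,5]=4  [2,3,4,5]=5
  first=0(t) contributes 9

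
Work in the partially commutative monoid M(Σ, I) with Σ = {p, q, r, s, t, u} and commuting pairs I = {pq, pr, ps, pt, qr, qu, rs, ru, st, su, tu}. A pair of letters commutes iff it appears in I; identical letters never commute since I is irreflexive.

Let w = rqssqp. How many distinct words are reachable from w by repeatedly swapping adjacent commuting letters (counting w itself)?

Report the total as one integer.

0(r) covers ∅
1(q) covers ∅
2(s) covers 1:q
3(s) covers 2:s
4(q) covers 3:s
5(p) covers ∅
floor of heap: 0:r, 1:q, 5:p
completions by unplaced set U, small U first (add the entries for U minus each lowest piece of U):
  |U|=1: {0}:1  {4}:1  {5}:1
  |U|=2: {0,4}:2  {0,5}:2  {3,4}:1  {4,5}:2
  |U|=3: {0,3,4}:3  {0,4,5}:6  {2,3,4}:1  {3,4,5}:3
  |U|=4: {0,2,3,4}:4  {0,3,4,5}:12  {1,2,3,4}:1  {2,3,4,5}:4
  start at 0(r): 5
  start at 1(q): 20
  start at 5(p): 5
sum over floor = 30

30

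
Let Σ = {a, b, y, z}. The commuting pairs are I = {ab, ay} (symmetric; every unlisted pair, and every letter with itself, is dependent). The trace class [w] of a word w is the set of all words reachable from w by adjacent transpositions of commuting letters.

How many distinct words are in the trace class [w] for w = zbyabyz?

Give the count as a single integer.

5

0(z) covers ∅
1(b) covers 0:z
2(y) covers 1:b
3(a) covers 0:z
4(b) covers 2:y
5(y) covers 4:b
6(z) covers 3:a, 5:y
floor of heap: 0:z
completions by unplaced set U, small U first (add the entries for U minus each lowest piece of U):
  |U|=1: {6}:1
  |U|=2: {3,6}:1  {5,6}:1
  |U|=3: {3,5,6}:2  {4,5,6}:1
  |U|=4: {2,4,5,6}:1  {3,4,5,6}:3
  |U|=5: {1,2,4,5,6}:1  {2,3,4,5,6}:4
  start at 0(z): 5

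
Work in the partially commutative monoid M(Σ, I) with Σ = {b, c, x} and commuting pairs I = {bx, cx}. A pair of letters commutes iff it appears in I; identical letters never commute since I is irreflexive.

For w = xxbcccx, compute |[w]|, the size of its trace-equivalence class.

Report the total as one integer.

0(x) covers ∅
1(x) covers 0:x
2(b) covers ∅
3(c) covers 2:b
4(c) covers 3:c
5(c) covers 4:c
6(x) covers 1:x
floor of heap: 0:x, 2:b
completions by unplaced set U, small U first (add the entries for U minus each lowest piece of U):
  |U|=1: {5}:1  {6}:1
  |U|=2: {1,6}:1  {4,5}:1  {5,6}:2
  |U|=3: {0,1,6}:1  {1,5,6}:3  {3,4,5}:1  {4,5,6}:3
  |U|=4: {0,1,5,6}:4  {1,4,5,6}:6  {2,3,4,5}:1  {3,4,5,6}:4
  |U|=5: {0,1,4,5,6}:10  {1,3,4,5,6}:10  {2,3,4,5,6}:5
  start at 0(x): 15
  start at 2(b): 20
sum over floor = 35

35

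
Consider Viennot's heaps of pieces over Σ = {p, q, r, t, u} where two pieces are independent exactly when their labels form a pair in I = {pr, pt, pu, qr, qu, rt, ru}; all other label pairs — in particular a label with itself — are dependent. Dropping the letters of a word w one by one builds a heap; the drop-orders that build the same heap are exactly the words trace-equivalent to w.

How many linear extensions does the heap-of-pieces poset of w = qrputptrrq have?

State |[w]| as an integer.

1920

drop 0:q onto floor
drop 1:r onto floor
drop 2:p onto {0:q}
drop 3:u onto floor
drop 4:t onto {0:q, 3:u}
drop 5:p onto {2:p}
drop 6:t onto {4:t}
drop 7:r onto {1:r}
drop 8:r onto {7:r}
drop 9:q onto {5:p, 6:t}
ground layer = {0:q, 1:r, 3:u}
drop-orders for the pieces not yet dropped (sum over which currently-grounded one goes next):
  1 to go: {8} 1  {9} 1
  2 to go: {5,9} 1  {6,9} 1  {7,8} 1  {8,9} 2
  3 to go: {1,7,8} 1  {2,5,9} 1  {4,6,9} 1  {5,6,9} 2  {5,8,9} 3  {6,8,9} 3  {7,8,9} 3
  4 to go: {1,7,8,9} 4  {2,5,6,9} 3  {2,5,8,9} 4  {3,4,6,9} 1  {4,5,6,9} 3  {4,6,8,9} 4  {5,6,8,9} 8  {5,7,8,9} 6  {6,7,8,9} 6
  5 to go: {1,5,7,8,9} 10  {1,6,7,8,9} 10  {2,4,5,6,9} 6  {2,5,6,8,9} 15  {2,5,7,8,9} 10  {3,4,5,6,9} 4  {3,4,6,8,9} 5  {4,5,6,8,9} 15  {4,6,7,8,9} 10  {5,6,7,8,9} 20
  6 to go: {0,2,4,5,6,9} 6  {1,2,5,7,8,9} 20  {1,4,6,7,8,9} 20  {1,5,6,7,8,9} 40  {2,3,4,5,6,9} 10  {2,4,5,6,8,9} 36  {2,5,6,7,8,9} 45  {3,4,5,6,8,9} 24  {3,4,6,7,8,9} 15  {4,5,6,7,8,9} 45
  7 to go: {0,2,3,4,5,6,9} 16  {0,2,4,5,6,8,9} 42  {1,2,5,6,7,8,9} 105  {1,3,4,6,7,8,9} 35  {1,4,5,6,7,8,9} 105  {2,3,4,5,6,8,9} 70  {2,4,5,6,7,8,9} 126  {3,4,5,6,7,8,9} 84
  8 to go: {0,2,3,4,5,6,8,9} 128  {0,2,4,5,6,7,8,9} 168  {1,2,4,5,6,7,8,9} 336  {1,3,4,5,6,7,8,9} 224  {2,3,4,5,6,7,8,9} 280
  if 0:q drops first: 840 orders
  if 1:r drops first: 576 orders
  if 3:u drops first: 504 orders
heap linearizations: 1920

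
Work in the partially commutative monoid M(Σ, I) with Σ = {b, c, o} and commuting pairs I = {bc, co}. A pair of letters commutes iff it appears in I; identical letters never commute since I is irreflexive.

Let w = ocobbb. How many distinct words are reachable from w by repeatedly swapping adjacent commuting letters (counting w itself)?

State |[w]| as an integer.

#0=o has no predecessor
#1=c has no predecessor
#2=o depends on [0:o]
#3=b depends on [2:o]
#4=b depends on [3:b]
#5=b depends on [4:b]
sources: [0:o, 1:c]
N(rest) = Σ N(rest − s) over sources s of rest; N(one piece) = 1:
  size 1 → [1]=1  [5]=1
  size 2 → [1,5]=2  [4,5]=1
  size 3 → [1,4,5]=3  [3,4,5]=1
  size 4 → [1,3,4,5]=4  [2,3,4,5]=1
  first=0(o) contributes 5
  first=1(c) contributes 1
|[w]| = 6

6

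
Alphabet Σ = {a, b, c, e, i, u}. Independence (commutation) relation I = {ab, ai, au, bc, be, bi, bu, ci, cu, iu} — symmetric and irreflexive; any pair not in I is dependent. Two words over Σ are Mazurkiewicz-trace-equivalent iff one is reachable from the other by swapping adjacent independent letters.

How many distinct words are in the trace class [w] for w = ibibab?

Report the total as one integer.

60

drop 0:i onto floor
drop 1:b onto floor
drop 2:i onto {0:i}
drop 3:b onto {1:b}
drop 4:a onto floor
drop 5:b onto {3:b}
ground layer = {0:i, 1:b, 4:a}
drop-orders for the pieces not yet dropped (sum over which currently-grounded one goes next):
  1 to go: {2} 1  {4} 1  {5} 1
  2 to go: {0,2} 1  {2,4} 2  {2,5} 2  {3,5} 1  {4,5} 2
  3 to go: {0,2,4} 3  {0,2,5} 3  {1,3,5} 1  {2,3,5} 3  {2,4,5} 6  {3,4,5} 3
  4 to go: {0,2,3,5} 6  {0,2,4,5} 12  {1,2,3,5} 4  {1,3,4,5} 4  {2,3,4,5} 12
  if 0:i drops first: 20 orders
  if 1:b drops first: 30 orders
  if 4:a drops first: 10 orders
heap linearizations: 60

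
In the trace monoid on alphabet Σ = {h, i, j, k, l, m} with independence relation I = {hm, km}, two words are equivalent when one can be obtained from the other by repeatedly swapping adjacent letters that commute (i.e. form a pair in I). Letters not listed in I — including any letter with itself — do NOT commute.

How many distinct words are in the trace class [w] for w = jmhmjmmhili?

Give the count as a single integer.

9

drop 0:j onto floor
drop 1:m onto {0:j}
drop 2:h onto {0:j}
drop 3:m onto {1:m}
drop 4:j onto {2:h, 3:m}
drop 5:m onto {4:j}
drop 6:m onto {5:m}
drop 7:h onto {4:j}
drop 8:i onto {6:m, 7:h}
drop 9:l onto {8:i}
drop 10:i onto {9:l}
ground layer = {0:j}
drop-orders for the pieces not yet dropped (sum over which currently-grounded one goes next):
  1 to go: {10} 1
  2 to go: {9,10} 1
  3 to go: {8,9,10} 1
  4 to go: {6,8,9,10} 1  {7,8,9,10} 1
  5 to go: {5,6,8,9,10} 1  {6,7,8,9,10} 2
  6 to go: {5,6,7,8,9,10} 3
  7 to go: {4,5,6,7,8,9,10} 3
  8 to go: {2,4,5,6,7,8,9,10} 3  {3,4,5,6,7,8,9,10} 3
  9 to go: {1,3,4,5,6,7,8,9,10} 3  {2,3,4,5,6,7,8,9,10} 6
  if 0:j drops first: 9 orders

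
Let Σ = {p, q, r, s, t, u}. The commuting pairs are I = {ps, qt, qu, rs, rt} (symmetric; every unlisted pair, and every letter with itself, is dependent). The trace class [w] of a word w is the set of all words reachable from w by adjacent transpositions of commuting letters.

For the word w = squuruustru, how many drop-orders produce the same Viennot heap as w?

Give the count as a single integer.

9

#0=s has no predecessor
#1=q depends on [0:s]
#2=u depends on [0:s]
#3=u depends on [2:u]
#4=r depends on [1:q, 3:u]
#5=u depends on [4:r]
#6=u depends on [5:u]
#7=s depends on [6:u]
#8=t depends on [7:s]
#9=r depends on [6:u]
#10=u depends on [8:t, 9:r]
sources: [0:s]
N(rest) = Σ N(rest − s) over sources s of rest; N(one piece) = 1:
  size 1 → [10]=1
  size 2 → [8,10]=1  [9,10]=1
  size 3 → [7,8,10]=1  [8,9,10]=2
  size 4 → [7,8,9,10]=3
  size 5 → [6,7,8,9,10]=3
  size 6 → [5,6,7,8,9,10]=3
  size 7 → [4,5,6,7,8,9,10]=3
  size 8 → [1,4,5,6,7,8,9,10]=3  [3,4,5,6,7,8,9,10]=3
  size 9 → [1,3,4,5,6,7,8,9,10]=6  [2,3,4,5,6,7,8,9,10]=3
  first=0(s) contributes 9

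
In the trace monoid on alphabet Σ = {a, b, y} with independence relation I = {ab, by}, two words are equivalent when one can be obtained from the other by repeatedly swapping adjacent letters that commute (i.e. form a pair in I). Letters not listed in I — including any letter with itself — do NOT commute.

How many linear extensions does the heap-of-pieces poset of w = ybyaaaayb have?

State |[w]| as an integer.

#0=y has no predecessor
#1=b has no predecessor
#2=y depends on [0:y]
#3=a depends on [2:y]
#4=a depends on [3:a]
#5=a depends on [4:a]
#6=a depends on [5:a]
#7=y depends on [6:a]
#8=b depends on [1:b]
sources: [0:y, 1:b]
N(rest) = Σ N(rest − s) over sources s of rest; N(one piece) = 1:
  size 1 → [7]=1  [8]=1
  size 2 → [1,8]=1  [6,7]=1  [7,8]=2
  size 3 → [1,7,8]=3  [5,6,7]=1  [6,7,8]=3
  size 4 → [1,6,7,8]=6  [4,5,6,7]=1  [5,6,7,8]=4
  size 5 → [1,5,6,7,8]=10  [3,4,5,6,7]=1  [4,5,6,7,8]=5
  size 6 → [1,4,5,6,7,8]=15  [2,3,4,5,6,7]=1  [3,4,5,6,7,8]=6
  size 7 → [0,2,3,4,5,6,7]=1  [1,3,4,5,6,7,8]=21  [2,3,4,5,6,7,8]=7
  first=0(y) contributes 28
  first=1(b) contributes 8
|[w]| = 36

36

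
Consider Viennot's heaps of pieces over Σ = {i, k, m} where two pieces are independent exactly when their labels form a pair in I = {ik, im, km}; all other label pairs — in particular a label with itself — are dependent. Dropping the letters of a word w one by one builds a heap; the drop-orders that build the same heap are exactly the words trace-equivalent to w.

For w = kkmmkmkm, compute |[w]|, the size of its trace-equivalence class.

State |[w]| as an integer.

70

drop 0:k onto floor
drop 1:k onto {0:k}
drop 2:m onto floor
drop 3:m onto {2:m}
drop 4:k onto {1:k}
drop 5:m onto {3:m}
drop 6:k onto {4:k}
drop 7:m onto {5:m}
ground layer = {0:k, 2:m}
drop-orders for the pieces not yet dropped (sum over which currently-grounded one goes next):
  1 to go: {6} 1  {7} 1
  2 to go: {4,6} 1  {5,7} 1  {6,7} 2
  3 to go: {1,4,6} 1  {3,5,7} 1  {4,6,7} 3  {5,6,7} 3
  4 to go: {0,1,4,6} 1  {1,4,6,7} 4  {2,3,5,7} 1  {3,5,6,7} 4  {4,5,6,7} 6
  5 to go: {0,1,4,6,7} 5  {1,4,5,6,7} 10  {2,3,5,6,7} 5  {3,4,5,6,7} 10
  6 to go: {0,1,4,5,6,7} 15  {1,3,4,5,6,7} 20  {2,3,4,5,6,7} 15
  if 0:k drops first: 35 orders
  if 2:m drops first: 35 orders
heap linearizations: 70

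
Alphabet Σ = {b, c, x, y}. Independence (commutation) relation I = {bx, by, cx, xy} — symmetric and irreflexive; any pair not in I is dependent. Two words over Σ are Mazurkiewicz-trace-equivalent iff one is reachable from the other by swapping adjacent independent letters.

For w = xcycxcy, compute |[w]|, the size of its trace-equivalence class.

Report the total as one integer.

21

piece 0:x — minimal
piece 1:c — minimal
piece 2:y rests on {1:c}
piece 3:c rests on {2:y}
piece 4:x rests on {0:x}
piece 5:c rests on {3:c}
piece 6:y rests on {5:c}
minimal pieces: {0:x, 1:c}
ways to finish when only these pieces remain (= sum over removing one remaining piece with nothing left below it):
  1 left: {4}→1  {6}→1
  2 left: {0,4}→1  {4,6}→2  {5,6}→1
  3 left: {0,4,6}→3  {3,5,6}→1  {4,5,6}→3
  4 left: {0,4,5,6}→6  {2,3,5,6}→1  {3,4,5,6}→4
  5 left: {0,3,4,5,6}→10  {1,2,3,5,6}→1  {2,3,4,5,6}→5
  placing 0:x first → 6 extensions
  placing 1:c first → 15 extensions
total linear extensions = 21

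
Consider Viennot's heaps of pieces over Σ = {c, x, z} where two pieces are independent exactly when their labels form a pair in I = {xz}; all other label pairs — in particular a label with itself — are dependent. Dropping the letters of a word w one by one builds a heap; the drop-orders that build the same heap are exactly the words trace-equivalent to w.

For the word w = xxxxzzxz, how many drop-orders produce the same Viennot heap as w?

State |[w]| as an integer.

drop 0:x onto floor
drop 1:x onto {0:x}
drop 2:x onto {1:x}
drop 3:x onto {2:x}
drop 4:z onto floor
drop 5:z onto {4:z}
drop 6:x onto {3:x}
drop 7:z onto {5:z}
ground layer = {0:x, 4:z}
drop-orders for the pieces not yet dropped (sum over which currently-grounded one goes next):
  1 to go: {6} 1  {7} 1
  2 to go: {3,6} 1  {5,7} 1  {6,7} 2
  3 to go: {2,3,6} 1  {3,6,7} 3  {4,5,7} 1  {5,6,7} 3
  4 to go: {1,2,3,6} 1  {2,3,6,7} 4  {3,5,6,7} 6  {4,5,6,7} 4
  5 to go: {0,1,2,3,6} 1  {1,2,3,6,7} 5  {2,3,5,6,7} 10  {3,4,5,6,7} 10
  6 to go: {0,1,2,3,6,7} 6  {1,2,3,5,6,7} 15  {2,3,4,5,6,7} 20
  if 0:x drops first: 35 orders
  if 4:z drops first: 21 orders
heap linearizations: 56

56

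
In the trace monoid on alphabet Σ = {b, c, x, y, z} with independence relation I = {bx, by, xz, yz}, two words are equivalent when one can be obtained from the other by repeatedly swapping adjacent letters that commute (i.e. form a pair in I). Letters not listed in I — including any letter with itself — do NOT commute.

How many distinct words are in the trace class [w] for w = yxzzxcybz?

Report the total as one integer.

30

drop 0:y onto floor
drop 1:x onto {0:y}
drop 2:z onto floor
drop 3:z onto {2:z}
drop 4:x onto {1:x}
drop 5:c onto {3:z, 4:x}
drop 6:y onto {5:c}
drop 7:b onto {5:c}
drop 8:z onto {7:b}
ground layer = {0:y, 2:z}
drop-orders for the pieces not yet dropped (sum over which currently-grounded one goes next):
  1 to go: {6} 1  {8} 1
  2 to go: {6,8} 2  {7,8} 1
  3 to go: {6,7,8} 3
  4 to go: {5,6,7,8} 3
  5 to go: {3,5,6,7,8} 3  {4,5,6,7,8} 3
  6 to go: {1,4,5,6,7,8} 3  {2,3,5,6,7,8} 3  {3,4,5,6,7,8} 6
  7 to go: {0,1,4,5,6,7,8} 3  {1,3,4,5,6,7,8} 9  {2,3,4,5,6,7,8} 9
  if 0:y drops first: 18 orders
  if 2:z drops first: 12 orders
heap linearizations: 30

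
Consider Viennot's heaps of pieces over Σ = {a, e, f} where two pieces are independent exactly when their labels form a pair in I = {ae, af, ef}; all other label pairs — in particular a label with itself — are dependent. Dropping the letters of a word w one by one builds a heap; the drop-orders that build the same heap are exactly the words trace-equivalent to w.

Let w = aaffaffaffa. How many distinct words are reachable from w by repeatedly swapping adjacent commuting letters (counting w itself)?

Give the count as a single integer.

piece 0:a — minimal
piece 1:a rests on {0:a}
piece 2:f — minimal
piece 3:f rests on {2:f}
piece 4:a rests on {1:a}
piece 5:f rests on {3:f}
piece 6:f rests on {5:f}
piece 7:a rests on {4:a}
piece 8:f rests on {6:f}
piece 9:f rests on {8:f}
piece 10:a rests on {7:a}
minimal pieces: {0:a, 2:f}
ways to finish when only these pieces remain (= sum over removing one remaining piece with nothing left below it):
  1 left: {9}→1  {10}→1
  2 left: {7,10}→1  {8,9}→1  {9,10}→2
  3 left: {4,7,10}→1  {6,8,9}→1  {7,9,10}→3  {8,9,10}→3
  4 left: {1,4,7,10}→1  {4,7,9,10}→4  {5,6,8,9}→1  {6,8,9,10}→4  {7,8,9,10}→6
  5 left: {0,1,4,7,10}→1  {1,4,7,9,10}→5  {3,5,6,8,9}→1  {4,7,8,9,10}→10  {5,6,8,9,10}→5  {6,7,8,9,10}→10
  6 left: {0,1,4,7,9,10}→6  {1,4,7,8,9,10}→15  {2,3,5,6,8,9}→1  {3,5,6,8,9,10}→6  {4,6,7,8,9,10}→20  {5,6,7,8,9,10}→15
  7 left: {0,1,4,7,8,9,10}→21  {1,4,6,7,8,9,10}→35  {2,3,5,6,8,9,10}→7  {3,5,6,7,8,9,10}→21  {4,5,6,7,8,9,10}→35
  8 left: {0,1,4,6,7,8,9,10}→56  {1,4,5,6,7,8,9,10}→70  {2,3,5,6,7,8,9,10}→28  {3,4,5,6,7,8,9,10}→56
  9 left: {0,1,4,5,6,7,8,9,10}→126  {1,3,4,5,6,7,8,9,10}→126  {2,3,4,5,6,7,8,9,10}→84
  placing 0:a first → 210 extensions
  placing 2:f first → 252 extensions
total linear extensions = 462

462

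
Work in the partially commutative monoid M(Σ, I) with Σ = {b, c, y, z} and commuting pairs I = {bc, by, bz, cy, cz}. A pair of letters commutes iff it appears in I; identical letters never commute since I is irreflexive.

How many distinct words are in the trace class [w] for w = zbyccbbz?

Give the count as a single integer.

560

piece 0:z — minimal
piece 1:b — minimal
piece 2:y rests on {0:z}
piece 3:c — minimal
piece 4:c rests on {3:c}
piece 5:b rests on {1:b}
piece 6:b rests on {5:b}
piece 7:z rests on {2:y}
minimal pieces: {0:z, 1:b, 3:c}
ways to finish when only these pieces remain (= sum over removing one remaining piece with nothing left below it):
  1 left: {4}→1  {6}→1  {7}→1
  2 left: {2,7}→1  {3,4}→1  {4,6}→2  {4,7}→2  {5,6}→1  {6,7}→2
  3 left: {0,2,7}→1  {1,5,6}→1  {2,4,7}→3  {2,6,7}→3  {3,4,6}→3  {3,4,7}→3  {4,5,6}→3  {4,6,7}→6  {5,6,7}→3
  4 left: {0,2,4,7}→4  {0,2,6,7}→4  {1,4,5,6}→4  {1,5,6,7}→4  {2,3,4,7}→6  {2,4,6,7}→12  {2,5,6,7}→6  {3,4,5,6}→6  {3,4,6,7}→12  {4,5,6,7}→12
  5 left: {0,2,3,4,7}→10  {0,2,4,6,7}→20  {0,2,5,6,7}→10  {1,2,5,6,7}→10  {1,3,4,5,6}→10  {1,4,5,6,7}→20  {2,3,4,6,7}→30  {2,4,5,6,7}→30  {3,4,5,6,7}→30
  6 left: {0,1,2,5,6,7}→20  {0,2,3,4,6,7}→60  {0,2,4,5,6,7}→60  {1,2,4,5,6,7}→60  {1,3,4,5,6,7}→60  {2,3,4,5,6,7}→90
  placing 0:z first → 210 extensions
  placing 1:b first → 210 extensions
  placing 3:c first → 140 extensions
total linear extensions = 560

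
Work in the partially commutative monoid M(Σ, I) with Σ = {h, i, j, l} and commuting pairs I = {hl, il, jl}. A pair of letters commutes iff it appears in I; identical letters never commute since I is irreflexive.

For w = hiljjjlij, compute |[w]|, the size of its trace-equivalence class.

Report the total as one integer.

0(h) covers ∅
1(i) covers 0:h
2(l) covers ∅
3(j) covers 1:i
4(j) covers 3:j
5(j) covers 4:j
6(l) covers 2:l
7(i) covers 5:j
8(j) covers 7:i
floor of heap: 0:h, 2:l
completions by unplaced set U, small U first (add the entries for U minus each lowest piece of U):
  |U|=1: {6}:1  {8}:1
  |U|=2: {2,6}:1  {6,8}:2  {7,8}:1
  |U|=3: {2,6,8}:3  {5,7,8}:1  {6,7,8}:3
  |U|=4: {2,6,7,8}:6  {4,5,7,8}:1  {5,6,7,8}:4
  |U|=5: {2,5,6,7,8}:10  {3,4,5,7,8}:1  {4,5,6,7,8}:5
  |U|=6: {1,3,4,5,7,8}:1  {2,4,5,6,7,8}:15  {3,4,5,6,7,8}:6
  |U|=7: {0,1,3,4,5,7,8}:1  {1,3,4,5,6,7,8}:7  {2,3,4,5,6,7,8}:21
  start at 0(h): 28
  start at 2(l): 8
sum over floor = 36

36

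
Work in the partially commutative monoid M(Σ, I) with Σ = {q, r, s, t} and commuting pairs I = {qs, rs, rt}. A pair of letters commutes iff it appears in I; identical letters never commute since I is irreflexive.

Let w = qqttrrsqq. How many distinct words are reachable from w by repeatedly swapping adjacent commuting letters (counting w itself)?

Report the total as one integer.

22

drop 0:q onto floor
drop 1:q onto {0:q}
drop 2:t onto {1:q}
drop 3:t onto {2:t}
drop 4:r onto {1:q}
drop 5:r onto {4:r}
drop 6:s onto {3:t}
drop 7:q onto {3:t, 5:r}
drop 8:q onto {7:q}
ground layer = {0:q}
drop-orders for the pieces not yet dropped (sum over which currently-grounded one goes next):
  1 to go: {6} 1  {8} 1
  2 to go: {6,8} 2  {7,8} 1
  3 to go: {5,7,8} 1  {6,7,8} 3
  4 to go: {3,6,7,8} 3  {4,5,7,8} 1  {5,6,7,8} 4
  5 to go: {2,3,6,7,8} 3  {3,5,6,7,8} 7  {4,5,6,7,8} 5
  6 to go: {2,3,5,6,7,8} 10  {3,4,5,6,7,8} 12
  7 to go: {2,3,4,5,6,7,8} 22
  if 0:q drops first: 22 orders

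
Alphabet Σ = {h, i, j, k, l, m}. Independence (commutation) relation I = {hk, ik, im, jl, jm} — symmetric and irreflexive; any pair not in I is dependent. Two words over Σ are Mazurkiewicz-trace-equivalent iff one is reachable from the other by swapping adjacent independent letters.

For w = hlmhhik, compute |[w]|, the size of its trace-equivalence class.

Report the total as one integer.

#0=h has no predecessor
#1=l depends on [0:h]
#2=m depends on [1:l]
#3=h depends on [2:m]
#4=h depends on [3:h]
#5=i depends on [4:h]
#6=k depends on [2:m]
sources: [0:h]
N(rest) = Σ N(rest − s) over sources s of rest; N(one piece) = 1:
  size 1 → [5]=1  [6]=1
  size 2 → [4,5]=1  [5,6]=2
  size 3 → [3,4,5]=1  [4,5,6]=3
  size 4 → [3,4,5,6]=4
  size 5 → [2,3,4,5,6]=4
  first=0(h) contributes 4

4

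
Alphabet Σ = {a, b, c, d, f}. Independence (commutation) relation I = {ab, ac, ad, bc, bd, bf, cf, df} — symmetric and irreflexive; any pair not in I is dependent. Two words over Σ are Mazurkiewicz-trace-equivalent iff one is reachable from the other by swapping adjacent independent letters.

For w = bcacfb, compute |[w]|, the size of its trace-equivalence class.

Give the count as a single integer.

piece 0:b — minimal
piece 1:c — minimal
piece 2:a — minimal
piece 3:c rests on {1:c}
piece 4:f rests on {2:a}
piece 5:b rests on {0:b}
minimal pieces: {0:b, 1:c, 2:a}
ways to finish when only these pieces remain (= sum over removing one remaining piece with nothing left below it):
  1 left: {3}→1  {4}→1  {5}→1
  2 left: {0,5}→1  {1,3}→1  {2,4}→1  {3,4}→2  {3,5}→2  {4,5}→2
  3 left: {0,3,5}→3  {0,4,5}→3  {1,3,4}→3  {1,3,5}→3  {2,3,4}→3  {2,4,5}→3  {3,4,5}→6
  4 left: {0,1,3,5}→6  {0,2,4,5}→6  {0,3,4,5}→12  {1,2,3,4}→6  {1,3,4,5}→12  {2,3,4,5}→12
  placing 0:b first → 30 extensions
  placing 1:c first → 30 extensions
  placing 2:a first → 30 extensions
total linear extensions = 90

90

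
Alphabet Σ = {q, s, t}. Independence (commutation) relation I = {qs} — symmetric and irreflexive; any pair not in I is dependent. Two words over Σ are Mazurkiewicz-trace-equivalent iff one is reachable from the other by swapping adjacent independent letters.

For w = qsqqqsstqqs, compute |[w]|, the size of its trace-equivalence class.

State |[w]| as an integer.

105

0(q) covers ∅
1(s) covers ∅
2(q) covers 0:q
3(q) covers 2:q
4(q) covers 3:q
5(s) covers 1:s
6(s) covers 5:s
7(t) covers 4:q, 6:s
8(q) covers 7:t
9(q) covers 8:q
10(s) covers 7:t
floor of heap: 0:q, 1:s
completions by unplaced set U, small U first (add the entries for U minus each lowest piece of U):
  |U|=1: {9}:1  {10}:1
  |U|=2: {8,9}:1  {9,10}:2
  |U|=3: {8,9,10}:3
  |U|=4: {7,8,9,10}:3
  |U|=5: {4,7,8,9,10}:3  {6,7,8,9,10}:3
  |U|=6: {3,4,7,8,9,10}:3  {4,6,7,8,9,10}:6  {5,6,7,8,9,10}:3
  |U|=7: {1,5,6,7,8,9,10}:3  {2,3,4,7,8,9,10}:3  {3,4,6,7,8,9,10}:9  {4,5,6,7,8,9,10}:9
  |U|=8: {0,2,3,4,7,8,9,10}:3  {1,4,5,6,7,8,9,10}:12  {2,3,4,6,7,8,9,10}:12  {3,4,5,6,7,8,9,10}:18
  |U|=9: {0,2,3,4,6,7,8,9,10}:15  {1,3,4,5,6,7,8,9,10}:30  {2,3,4,5,6,7,8,9,10}:30
  start at 0(q): 60
  start at 1(s): 45
sum over floor = 105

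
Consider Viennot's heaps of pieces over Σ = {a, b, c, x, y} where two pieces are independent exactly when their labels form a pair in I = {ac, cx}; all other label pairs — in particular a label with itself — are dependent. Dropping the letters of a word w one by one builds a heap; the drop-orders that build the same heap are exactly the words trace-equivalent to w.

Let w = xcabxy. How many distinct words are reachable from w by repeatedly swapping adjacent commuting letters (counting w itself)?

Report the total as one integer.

3

drop 0:x onto floor
drop 1:c onto floor
drop 2:a onto {0:x}
drop 3:b onto {1:c, 2:a}
drop 4:x onto {3:b}
drop 5:y onto {4:x}
ground layer = {0:x, 1:c}
drop-orders for the pieces not yet dropped (sum over which currently-grounded one goes next):
  1 to go: {5} 1
  2 to go: {4,5} 1
  3 to go: {3,4,5} 1
  4 to go: {1,3,4,5} 1  {2,3,4,5} 1
  if 0:x drops first: 2 orders
  if 1:c drops first: 1 orders
heap linearizations: 3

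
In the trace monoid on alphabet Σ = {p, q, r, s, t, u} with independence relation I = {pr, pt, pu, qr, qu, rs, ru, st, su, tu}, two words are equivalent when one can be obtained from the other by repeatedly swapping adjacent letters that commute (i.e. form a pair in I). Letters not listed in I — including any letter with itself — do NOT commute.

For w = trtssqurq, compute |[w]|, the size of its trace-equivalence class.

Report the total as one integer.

piece 0:t — minimal
piece 1:r rests on {0:t}
piece 2:t rests on {1:r}
piece 3:s — minimal
piece 4:s rests on {3:s}
piece 5:q rests on {2:t, 4:s}
piece 6:u — minimal
piece 7:r rests on {2:t}
piece 8:q rests on {5:q}
minimal pieces: {0:t, 3:s, 6:u}
ways to finish when only these pieces remain (= sum over removing one remaining piece with nothing left below it):
  1 left: {6}→1  {7}→1  {8}→1
  2 left: {5,8}→1  {6,7}→2  {6,8}→2  {7,8}→2
  3 left: {4,5,8}→1  {5,6,8}→3  {5,7,8}→3  {6,7,8}→6
  4 left: {2,5,7,8}→3  {3,4,5,8}→1  {4,5,6,8}→4  {4,5,7,8}→4  {5,6,7,8}→12
  5 left: {1,2,5,7,8}→3  {2,4,5,7,8}→7  {2,5,6,7,8}→15  {3,4,5,6,8}→5  {3,4,5,7,8}→5  {4,5,6,7,8}→20
  6 left: {0,1,2,5,7,8}→3  {1,2,4,5,7,8}→10  {1,2,5,6,7,8}→18  {2,3,4,5,7,8}→12  {2,4,5,6,7,8}→42  {3,4,5,6,7,8}→30
  7 left: {0,1,2,4,5,7,8}→13  {0,1,2,5,6,7,8}→21  {1,2,3,4,5,7,8}→22  {1,2,4,5,6,7,8}→70  {2,3,4,5,6,7,8}→84
  placing 0:t first → 176 extensions
  placing 3:s first → 104 extensions
  placing 6:u first → 35 extensions
total linear extensions = 315

315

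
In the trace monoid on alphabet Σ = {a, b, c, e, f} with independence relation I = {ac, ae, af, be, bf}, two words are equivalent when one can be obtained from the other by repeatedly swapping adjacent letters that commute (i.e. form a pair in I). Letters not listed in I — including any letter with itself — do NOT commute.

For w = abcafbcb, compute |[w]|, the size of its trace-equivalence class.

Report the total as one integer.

drop 0:a onto floor
drop 1:b onto {0:a}
drop 2:c onto {1:b}
drop 3:a onto {1:b}
drop 4:f onto {2:c}
drop 5:b onto {2:c, 3:a}
drop 6:c onto {4:f, 5:b}
drop 7:b onto {6:c}
ground layer = {0:a}
drop-orders for the pieces not yet dropped (sum over which currently-grounded one goes next):
  1 to go: {7} 1
  2 to go: {6,7} 1
  3 to go: {4,6,7} 1  {5,6,7} 1
  4 to go: {3,5,6,7} 1  {4,5,6,7} 2
  5 to go: {2,4,5,6,7} 2  {3,4,5,6,7} 3
  6 to go: {2,3,4,5,6,7} 5
  if 0:a drops first: 5 orders

5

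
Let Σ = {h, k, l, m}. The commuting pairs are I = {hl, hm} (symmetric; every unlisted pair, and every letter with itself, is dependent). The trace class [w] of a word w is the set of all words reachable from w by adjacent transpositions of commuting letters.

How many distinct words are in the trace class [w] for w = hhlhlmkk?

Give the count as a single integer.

drop 0:h onto floor
drop 1:h onto {0:h}
drop 2:l onto floor
drop 3:h onto {1:h}
drop 4:l onto {2:l}
drop 5:m onto {4:l}
drop 6:k onto {3:h, 5:m}
drop 7:k onto {6:k}
ground layer = {0:h, 2:l}
drop-orders for the pieces not yet dropped (sum over which currently-grounded one goes next):
  1 to go: {7} 1
  2 to go: {6,7} 1
  3 to go: {3,6,7} 1  {5,6,7} 1
  4 to go: {1,3,6,7} 1  {3,5,6,7} 2  {4,5,6,7} 1
  5 to go: {0,1,3,6,7} 1  {1,3,5,6,7} 3  {2,4,5,6,7} 1  {3,4,5,6,7} 3
  6 to go: {0,1,3,5,6,7} 4  {1,3,4,5,6,7} 6  {2,3,4,5,6,7} 4
  if 0:h drops first: 10 orders
  if 2:l drops first: 10 orders
heap linearizations: 20

20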